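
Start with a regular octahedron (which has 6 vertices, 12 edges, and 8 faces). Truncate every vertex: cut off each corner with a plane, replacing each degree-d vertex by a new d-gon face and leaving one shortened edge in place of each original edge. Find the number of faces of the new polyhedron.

Truncation replaces each original edge-end by a new vertex, so V′ = 2E = 24.
Each original edge survives, and each old vertex of degree d contributes d new edges; summing degrees gives Σd = 2E, so E′ = E + 2E = 3E = 36.
Each original face survives and each original vertex becomes one new face: F′ = F + V = 14.

14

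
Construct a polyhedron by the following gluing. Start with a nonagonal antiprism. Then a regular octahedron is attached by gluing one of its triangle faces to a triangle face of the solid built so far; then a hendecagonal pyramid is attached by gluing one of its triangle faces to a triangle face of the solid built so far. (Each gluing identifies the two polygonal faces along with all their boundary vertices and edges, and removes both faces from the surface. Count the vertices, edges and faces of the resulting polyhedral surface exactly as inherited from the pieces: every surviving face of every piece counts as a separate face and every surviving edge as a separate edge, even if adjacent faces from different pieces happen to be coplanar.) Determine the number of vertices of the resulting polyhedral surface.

30

A nonagonal antiprism: V=18, E=36, F=20.
Attach a regular octahedron (V=6, E=12, F=8) along a 3-gon: merge 3 vertices and 3 edges, delete both glued faces → V=21, E=45, F=26.
Attach a hendecagonal pyramid (V=12, E=22, F=12) along a 3-gon: merge 3 vertices and 3 edges, delete both glued faces → V=30, E=64, F=36.
Check: V − E + F = 30 − 64 + 36 = 2.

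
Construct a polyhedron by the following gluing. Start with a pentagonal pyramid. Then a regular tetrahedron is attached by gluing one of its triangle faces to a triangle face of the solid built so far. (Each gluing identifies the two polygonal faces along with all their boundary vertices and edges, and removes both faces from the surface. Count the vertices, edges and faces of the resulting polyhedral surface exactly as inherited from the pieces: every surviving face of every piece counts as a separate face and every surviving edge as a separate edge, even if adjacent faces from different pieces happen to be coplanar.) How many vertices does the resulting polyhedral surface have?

7

A pentagonal pyramid: V=6, E=10, F=6.
Attach a regular tetrahedron (V=4, E=6, F=4) along a 3-gon: merge 3 vertices and 3 edges, delete both glued faces → V=7, E=13, F=8.
Check: V − E + F = 7 − 13 + 8 = 2.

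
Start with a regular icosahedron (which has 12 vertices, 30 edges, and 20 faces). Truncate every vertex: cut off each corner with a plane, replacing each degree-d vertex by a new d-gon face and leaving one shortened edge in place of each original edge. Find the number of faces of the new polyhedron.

32

Truncation replaces each original edge-end by a new vertex, so V′ = 2E = 60.
Each original edge survives, and each old vertex of degree d contributes d new edges; summing degrees gives Σd = 2E, so E′ = E + 2E = 3E = 90.
Each original face survives and each original vertex becomes one new face: F′ = F + V = 32.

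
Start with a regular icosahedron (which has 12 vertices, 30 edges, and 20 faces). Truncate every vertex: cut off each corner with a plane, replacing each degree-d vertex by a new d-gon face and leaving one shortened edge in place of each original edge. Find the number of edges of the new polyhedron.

Truncation replaces each original edge-end by a new vertex, so V′ = 2E = 60.
Each original edge survives, and each old vertex of degree d contributes d new edges; summing degrees gives Σd = 2E, so E′ = E + 2E = 3E = 90.
Each original face survives and each original vertex becomes one new face: F′ = F + V = 32.

90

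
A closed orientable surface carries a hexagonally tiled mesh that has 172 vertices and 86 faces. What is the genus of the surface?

1

Every face is a hexagon, so 2E = 6·86 = 516, giving E = 258.
χ = V − E + F = 172 − 258 + 86 = 0.
For a closed orientable surface χ = 2 − 2g, so g = (2 − (0))/2 = 1.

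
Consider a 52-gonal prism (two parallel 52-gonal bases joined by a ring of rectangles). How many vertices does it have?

A prism on an n-gon has two n-gon bases and n rectangular sides: V = 2·52 = 104, E = 3·52 = 156, F = 52 + 2 = 54.

104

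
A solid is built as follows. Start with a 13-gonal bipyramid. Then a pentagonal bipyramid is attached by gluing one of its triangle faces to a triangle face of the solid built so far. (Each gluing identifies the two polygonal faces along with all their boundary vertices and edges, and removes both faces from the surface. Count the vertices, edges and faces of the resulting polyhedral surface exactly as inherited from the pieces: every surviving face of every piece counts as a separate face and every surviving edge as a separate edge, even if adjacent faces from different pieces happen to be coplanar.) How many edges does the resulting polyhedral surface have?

A 13-gonal bipyramid: V=15, E=39, F=26.
Attach a pentagonal bipyramid (V=7, E=15, F=10) along a 3-gon: merge 3 vertices and 3 edges, delete both glued faces → V=19, E=51, F=34.
Check: V − E + F = 19 − 51 + 34 = 2.

51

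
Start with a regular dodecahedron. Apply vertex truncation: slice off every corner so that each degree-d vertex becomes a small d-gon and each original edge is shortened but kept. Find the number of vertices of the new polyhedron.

60

The base solid has V = 20, E = 30, F = 12.
Truncation replaces each original edge-end by a new vertex, so V′ = 2E = 60.
Each original edge survives, and each old vertex of degree d contributes d new edges; summing degrees gives Σd = 2E, so E′ = E + 2E = 3E = 90.
Each original face survives and each original vertex becomes one new face: F′ = F + V = 32.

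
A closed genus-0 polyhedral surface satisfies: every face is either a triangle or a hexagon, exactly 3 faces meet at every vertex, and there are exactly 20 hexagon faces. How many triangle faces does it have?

Let x be the number of triangles; then F = 20 + x.
Edge–face incidences: 2E = 6·20 + 3·x = 120 + 3x.
Every vertex has degree 3, so 3V = 2E.
Euler: V − E + F = 2 ⇒ (2E)/3 − E + (20 + x) = 2.
Multiply by 6: 2·(2E) − 3·(2E) + 6·(20 + x) = 12, i.e. 120 + 6x − (120 + 3x) = 12.
Collecting terms: 3x = 12, so x = 4.
Then 2E = 120 + 3·4 = 132, so E = 66, V = 2E/3 = 44, F = 20 + 4 = 24.

4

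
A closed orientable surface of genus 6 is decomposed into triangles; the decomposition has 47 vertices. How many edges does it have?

171

χ = 2 − 2·6 = -10, and every face is a triangle so 3F = 2E.
V − E + F = -10 with E = 3F/2 gives 47 − (3/2 − 1)·F = -10, so F = 114 and E = 171.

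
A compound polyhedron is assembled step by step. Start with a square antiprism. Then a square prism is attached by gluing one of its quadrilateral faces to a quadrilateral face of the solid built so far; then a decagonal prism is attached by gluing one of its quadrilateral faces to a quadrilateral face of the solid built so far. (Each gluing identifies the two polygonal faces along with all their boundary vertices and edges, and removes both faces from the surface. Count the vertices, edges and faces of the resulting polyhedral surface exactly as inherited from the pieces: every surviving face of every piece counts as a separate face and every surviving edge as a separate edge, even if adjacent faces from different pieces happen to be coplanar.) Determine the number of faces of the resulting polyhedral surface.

A square antiprism: V=8, E=16, F=10.
Attach a square prism (V=8, E=12, F=6) along a 4-gon: merge 4 vertices and 4 edges, delete both glued faces → V=12, E=24, F=14.
Attach a decagonal prism (V=20, E=30, F=12) along a 4-gon: merge 4 vertices and 4 edges, delete both glued faces → V=28, E=50, F=24.
Check: V − E + F = 28 − 50 + 24 = 2.

24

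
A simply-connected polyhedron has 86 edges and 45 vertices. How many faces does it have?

43

Here V − E + F = 2.
F = 2 − V + E = 2 − 45 + 86 = 43.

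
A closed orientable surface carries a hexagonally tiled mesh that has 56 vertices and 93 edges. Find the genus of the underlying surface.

4

Every face is a hexagon and each edge borders two faces, so 6F = 2·93, giving F = 31.
χ = V − E + F = 56 − 93 + 31 = -6.
For a closed orientable surface χ = 2 − 2g, so g = (2 − (-6))/2 = 4.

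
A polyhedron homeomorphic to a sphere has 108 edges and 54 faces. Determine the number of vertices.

Here V − E + F = 2.
V = 2 + E − F = 2 + 108 − 54 = 56.

56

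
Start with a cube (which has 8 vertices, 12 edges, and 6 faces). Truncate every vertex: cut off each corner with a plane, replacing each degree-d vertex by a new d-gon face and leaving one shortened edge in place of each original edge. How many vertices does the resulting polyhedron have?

Truncation replaces each original edge-end by a new vertex, so V′ = 2E = 24.
Each original edge survives, and each old vertex of degree d contributes d new edges; summing degrees gives Σd = 2E, so E′ = E + 2E = 3E = 36.
Each original face survives and each original vertex becomes one new face: F′ = F + V = 14.

24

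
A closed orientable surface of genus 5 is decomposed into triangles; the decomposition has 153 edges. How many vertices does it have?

χ = 2 − 2·5 = -8, and every face is a triangle so 3F = 2E.
F = 2E/3 = 102. Then V = -8 + E − F = -8 + 153 − 102 = 43.

43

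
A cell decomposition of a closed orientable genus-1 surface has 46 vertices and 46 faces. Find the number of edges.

For a closed orientable surface of genus 1, χ = 2 − 2·1 = 0.
E = V + F − (0) = 46 + 46 − (0) = 92.

92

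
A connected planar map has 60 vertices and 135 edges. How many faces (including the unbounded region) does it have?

Euler's formula for a connected plane graph: V − E + F = 2, so F = 2 − 60 + 135 = 77.

77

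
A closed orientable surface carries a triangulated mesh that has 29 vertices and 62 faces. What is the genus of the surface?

2

Every face is a triangle, so 2E = 3·62 = 186, giving E = 93.
χ = V − E + F = 29 − 93 + 62 = -2.
For a closed orientable surface χ = 2 − 2g, so g = (2 − (-2))/2 = 2.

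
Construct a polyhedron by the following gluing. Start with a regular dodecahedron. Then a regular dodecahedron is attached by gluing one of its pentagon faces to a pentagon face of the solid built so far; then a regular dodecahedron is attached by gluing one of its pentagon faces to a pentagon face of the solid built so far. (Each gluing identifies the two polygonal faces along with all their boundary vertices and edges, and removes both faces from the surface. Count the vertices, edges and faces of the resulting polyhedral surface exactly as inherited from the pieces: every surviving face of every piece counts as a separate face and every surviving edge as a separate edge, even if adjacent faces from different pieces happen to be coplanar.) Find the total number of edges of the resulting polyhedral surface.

A regular dodecahedron: V=20, E=30, F=12.
Attach a regular dodecahedron (V=20, E=30, F=12) along a 5-gon: merge 5 vertices and 5 edges, delete both glued faces → V=35, E=55, F=22.
Attach a regular dodecahedron (V=20, E=30, F=12) along a 5-gon: merge 5 vertices and 5 edges, delete both glued faces → V=50, E=80, F=32.
Check: V − E + F = 50 − 80 + 32 = 2.

80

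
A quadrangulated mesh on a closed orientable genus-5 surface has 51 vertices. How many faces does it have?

59

χ = 2 − 2·5 = -8, and every face is a square so 4F = 2E.
V − E + F = -8 with E = 4F/2 gives 51 − (4/2 − 1)·F = -8, so F = 59 and E = 118.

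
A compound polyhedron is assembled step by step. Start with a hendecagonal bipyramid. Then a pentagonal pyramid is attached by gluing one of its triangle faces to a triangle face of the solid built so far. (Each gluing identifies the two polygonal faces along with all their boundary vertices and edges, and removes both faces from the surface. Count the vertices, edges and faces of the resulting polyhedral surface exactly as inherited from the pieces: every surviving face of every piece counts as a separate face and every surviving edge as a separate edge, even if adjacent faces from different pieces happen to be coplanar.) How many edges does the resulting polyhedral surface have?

A hendecagonal bipyramid: V=13, E=33, F=22.
Attach a pentagonal pyramid (V=6, E=10, F=6) along a 3-gon: merge 3 vertices and 3 edges, delete both glued faces → V=16, E=40, F=26.
Check: V − E + F = 16 − 40 + 26 = 2.

40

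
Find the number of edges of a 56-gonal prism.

168

A prism on an n-gon has two n-gon bases and n rectangular sides: V = 2·56 = 112, E = 3·56 = 168, F = 56 + 2 = 58.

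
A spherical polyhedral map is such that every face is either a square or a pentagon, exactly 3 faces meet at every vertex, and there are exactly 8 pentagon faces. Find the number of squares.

Let x be the number of squares; then F = 8 + x.
Edge–face incidences: 2E = 5·8 + 4·x = 40 + 4x.
Every vertex has degree 3, so 3V = 2E.
Euler: V − E + F = 2 ⇒ (2E)/3 − E + (8 + x) = 2.
Multiply by 6: 2·(2E) − 3·(2E) + 6·(8 + x) = 12, i.e. 48 + 6x − (40 + 4x) = 12.
Collecting terms: 2x + 8 = 12, so 2x = 4, so x = 2.
Then 2E = 40 + 4·2 = 48, so E = 24, V = 2E/3 = 16, F = 8 + 2 = 10.

2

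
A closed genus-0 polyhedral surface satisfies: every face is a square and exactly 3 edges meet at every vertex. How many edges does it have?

Each face has 4 edges and each edge borders two faces, so 2E = 4F.
Each vertex has degree 3, so 3V = 2E and hence V = 4F/3.
Euler: V − E + F = 2 ⇒ (4F/3) − (4F/2) + F = 2.
Multiply by 6: (8 − 12 + 6)F = 12, i.e. 2F = 12.
So F = 6, E = 4·6/2 = 12, V = 4·6/3 = 8.

12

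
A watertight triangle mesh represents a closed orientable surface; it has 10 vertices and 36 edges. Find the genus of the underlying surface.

Every face is a triangle and each edge borders two faces, so 3F = 2·36, giving F = 24.
χ = V − E + F = 10 − 36 + 24 = -2.
For a closed orientable surface χ = 2 − 2g, so g = (2 − (-2))/2 = 2.

2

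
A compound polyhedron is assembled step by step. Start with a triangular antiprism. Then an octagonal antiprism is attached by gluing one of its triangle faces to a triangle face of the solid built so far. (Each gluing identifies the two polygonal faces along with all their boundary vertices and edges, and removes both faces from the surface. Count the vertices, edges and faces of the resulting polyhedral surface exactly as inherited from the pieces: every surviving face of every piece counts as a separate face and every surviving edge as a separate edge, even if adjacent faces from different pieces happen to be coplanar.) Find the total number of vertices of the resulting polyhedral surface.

19

A triangular antiprism: V=6, E=12, F=8.
Attach an octagonal antiprism (V=16, E=32, F=18) along a 3-gon: merge 3 vertices and 3 edges, delete both glued faces → V=19, E=41, F=24.
Check: V − E + F = 19 − 41 + 24 = 2.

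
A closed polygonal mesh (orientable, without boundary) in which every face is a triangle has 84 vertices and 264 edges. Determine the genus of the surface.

Every face is a triangle and each edge borders two faces, so 3F = 2·264, giving F = 176.
χ = V − E + F = 84 − 264 + 176 = -4.
For a closed orientable surface χ = 2 − 2g, so g = (2 − (-4))/2 = 3.

3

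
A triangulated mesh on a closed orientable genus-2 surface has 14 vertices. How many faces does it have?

32

χ = 2 − 2·2 = -2, and every face is a triangle so 3F = 2E.
V − E + F = -2 with E = 3F/2 gives 14 − (3/2 − 1)·F = -2, so F = 32 and E = 48.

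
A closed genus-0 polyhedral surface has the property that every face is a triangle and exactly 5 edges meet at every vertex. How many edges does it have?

Each face has 3 edges and each edge borders two faces, so 2E = 3F.
Each vertex has degree 5, so 5V = 2E and hence V = 3F/5.
Euler: V − E + F = 2 ⇒ (3F/5) − (3F/2) + F = 2.
Multiply by 10: (6 − 15 + 10)F = 20, i.e. 1F = 20.
So F = 20, E = 3·20/2 = 30, V = 3·20/5 = 12.

30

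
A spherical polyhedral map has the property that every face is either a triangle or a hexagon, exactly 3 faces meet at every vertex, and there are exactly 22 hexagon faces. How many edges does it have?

72

Let x be the number of triangles; then F = 22 + x.
Edge–face incidences: 2E = 6·22 + 3·x = 132 + 3x.
Every vertex has degree 3, so 3V = 2E.
Euler: V − E + F = 2 ⇒ (2E)/3 − E + (22 + x) = 2.
Multiply by 6: 2·(2E) − 3·(2E) + 6·(22 + x) = 12, i.e. 132 + 6x − (132 + 3x) = 12.
Collecting terms: 3x = 12, so x = 4.
Then 2E = 132 + 3·4 = 144, so E = 72, V = 2E/3 = 48, F = 22 + 4 = 26.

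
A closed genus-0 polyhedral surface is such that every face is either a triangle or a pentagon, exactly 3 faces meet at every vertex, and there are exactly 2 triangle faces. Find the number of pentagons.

Let x be the number of pentagons; then F = 2 + x.
Edge–face incidences: 2E = 3·2 + 5·x = 6 + 5x.
Every vertex has degree 3, so 3V = 2E.
Euler: V − E + F = 2 ⇒ (2E)/3 − E + (2 + x) = 2.
Multiply by 6: 2·(2E) − 3·(2E) + 6·(2 + x) = 12, i.e. 12 + 6x − (6 + 5x) = 12.
Collecting terms: x + 6 = 12, so x = 6.
Then 2E = 6 + 5·6 = 36, so E = 18, V = 2E/3 = 12, F = 2 + 6 = 8.

6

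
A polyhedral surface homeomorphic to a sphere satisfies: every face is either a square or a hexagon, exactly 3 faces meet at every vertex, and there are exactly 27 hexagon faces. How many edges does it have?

93

Let x be the number of squares; then F = 27 + x.
Edge–face incidences: 2E = 6·27 + 4·x = 162 + 4x.
Every vertex has degree 3, so 3V = 2E.
Euler: V − E + F = 2 ⇒ (2E)/3 − E + (27 + x) = 2.
Multiply by 6: 2·(2E) − 3·(2E) + 6·(27 + x) = 12, i.e. 162 + 6x − (162 + 4x) = 12.
Collecting terms: 2x = 12, so x = 6.
Then 2E = 162 + 4·6 = 186, so E = 93, V = 2E/3 = 62, F = 27 + 6 = 33.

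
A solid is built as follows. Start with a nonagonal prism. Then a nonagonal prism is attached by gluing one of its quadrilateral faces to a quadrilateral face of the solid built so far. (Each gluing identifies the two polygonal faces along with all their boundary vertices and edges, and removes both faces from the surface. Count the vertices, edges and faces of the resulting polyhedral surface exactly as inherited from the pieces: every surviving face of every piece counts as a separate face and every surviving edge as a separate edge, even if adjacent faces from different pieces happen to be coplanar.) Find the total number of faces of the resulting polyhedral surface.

20

A nonagonal prism: V=18, E=27, F=11.
Attach a nonagonal prism (V=18, E=27, F=11) along a 4-gon: merge 4 vertices and 4 edges, delete both glued faces → V=32, E=50, F=20.
Check: V − E + F = 32 − 50 + 20 = 2.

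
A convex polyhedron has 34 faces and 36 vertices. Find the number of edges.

68

Here V − E + F = 2.
E = V + F − (2) = 36 + 34 − (2) = 68.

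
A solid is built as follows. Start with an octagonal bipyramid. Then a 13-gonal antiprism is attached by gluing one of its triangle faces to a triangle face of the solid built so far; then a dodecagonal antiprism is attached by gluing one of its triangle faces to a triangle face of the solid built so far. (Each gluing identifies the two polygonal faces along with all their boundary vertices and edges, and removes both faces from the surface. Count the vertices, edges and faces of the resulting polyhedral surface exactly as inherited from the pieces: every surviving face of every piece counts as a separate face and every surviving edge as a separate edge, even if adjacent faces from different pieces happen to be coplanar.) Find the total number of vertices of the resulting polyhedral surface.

54

An octagonal bipyramid: V=10, E=24, F=16.
Attach a 13-gonal antiprism (V=26, E=52, F=28) along a 3-gon: merge 3 vertices and 3 edges, delete both glued faces → V=33, E=73, F=42.
Attach a dodecagonal antiprism (V=24, E=48, F=26) along a 3-gon: merge 3 vertices and 3 edges, delete both glued faces → V=54, E=118, F=66.
Check: V − E + F = 54 − 118 + 66 = 2.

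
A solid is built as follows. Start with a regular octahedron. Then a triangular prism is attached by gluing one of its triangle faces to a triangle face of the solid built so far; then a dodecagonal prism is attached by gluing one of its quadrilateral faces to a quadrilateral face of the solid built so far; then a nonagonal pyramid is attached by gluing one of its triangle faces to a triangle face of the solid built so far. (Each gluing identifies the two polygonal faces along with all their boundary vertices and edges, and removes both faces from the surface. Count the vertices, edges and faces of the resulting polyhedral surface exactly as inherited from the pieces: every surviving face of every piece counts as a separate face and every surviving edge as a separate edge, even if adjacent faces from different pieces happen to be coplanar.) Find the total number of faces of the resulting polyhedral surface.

A regular octahedron: V=6, E=12, F=8.
Attach a triangular prism (V=6, E=9, F=5) along a 3-gon: merge 3 vertices and 3 edges, delete both glued faces → V=9, E=18, F=11.
Attach a dodecagonal prism (V=24, E=36, F=14) along a 4-gon: merge 4 vertices and 4 edges, delete both glued faces → V=29, E=50, F=23.
Attach a nonagonal pyramid (V=10, E=18, F=10) along a 3-gon: merge 3 vertices and 3 edges, delete both glued faces → V=36, E=65, F=31.
Check: V − E + F = 36 − 65 + 31 = 2.

31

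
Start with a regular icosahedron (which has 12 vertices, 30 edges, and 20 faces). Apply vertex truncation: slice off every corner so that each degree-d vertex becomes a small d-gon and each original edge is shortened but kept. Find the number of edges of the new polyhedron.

90

Truncation replaces each original edge-end by a new vertex, so V′ = 2E = 60.
Each original edge survives, and each old vertex of degree d contributes d new edges; summing degrees gives Σd = 2E, so E′ = E + 2E = 3E = 90.
Each original face survives and each original vertex becomes one new face: F′ = F + V = 32.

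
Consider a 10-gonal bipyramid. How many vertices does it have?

12

A bipyramid over an n-gon has 2n triangular faces and n + 2 vertices: V = 10 + 2 = 12, E = 3·10 = 30, F = 2·10 = 20.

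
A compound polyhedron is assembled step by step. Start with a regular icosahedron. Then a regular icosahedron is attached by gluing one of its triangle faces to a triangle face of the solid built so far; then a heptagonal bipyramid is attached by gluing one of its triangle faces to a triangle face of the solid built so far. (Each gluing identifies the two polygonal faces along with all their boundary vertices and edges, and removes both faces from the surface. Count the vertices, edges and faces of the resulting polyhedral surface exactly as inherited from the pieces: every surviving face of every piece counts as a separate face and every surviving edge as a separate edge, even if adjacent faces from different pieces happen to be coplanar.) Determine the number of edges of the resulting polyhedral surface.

A regular icosahedron: V=12, E=30, F=20.
Attach a regular icosahedron (V=12, E=30, F=20) along a 3-gon: merge 3 vertices and 3 edges, delete both glued faces → V=21, E=57, F=38.
Attach a heptagonal bipyramid (V=9, E=21, F=14) along a 3-gon: merge 3 vertices and 3 edges, delete both glued faces → V=27, E=75, F=50.
Check: V − E + F = 27 − 75 + 50 = 2.

75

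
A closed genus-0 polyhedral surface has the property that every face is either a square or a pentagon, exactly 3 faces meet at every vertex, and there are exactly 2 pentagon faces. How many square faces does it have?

5

Let x be the number of squares; then F = 2 + x.
Edge–face incidences: 2E = 5·2 + 4·x = 10 + 4x.
Every vertex has degree 3, so 3V = 2E.
Euler: V − E + F = 2 ⇒ (2E)/3 − E + (2 + x) = 2.
Multiply by 6: 2·(2E) − 3·(2E) + 6·(2 + x) = 12, i.e. 12 + 6x − (10 + 4x) = 12.
Collecting terms: 2x + 2 = 12, so 2x = 10, so x = 5.
Then 2E = 10 + 4·5 = 30, so E = 15, V = 2E/3 = 10, F = 2 + 5 = 7.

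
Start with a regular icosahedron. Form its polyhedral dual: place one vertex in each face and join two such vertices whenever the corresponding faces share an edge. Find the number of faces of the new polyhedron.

The base solid has V = 12, E = 30, F = 20.
The dual swaps V and F and preserves E: V′ = F = 20, E′ = E = 30, F′ = V = 12.

12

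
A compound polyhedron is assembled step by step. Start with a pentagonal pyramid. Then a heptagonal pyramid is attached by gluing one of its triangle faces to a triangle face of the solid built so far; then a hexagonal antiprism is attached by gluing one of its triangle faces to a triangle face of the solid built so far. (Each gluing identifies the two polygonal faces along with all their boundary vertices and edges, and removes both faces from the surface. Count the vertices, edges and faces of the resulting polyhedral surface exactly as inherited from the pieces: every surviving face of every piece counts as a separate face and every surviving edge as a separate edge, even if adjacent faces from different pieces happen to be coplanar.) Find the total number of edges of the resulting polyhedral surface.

A pentagonal pyramid: V=6, E=10, F=6.
Attach a heptagonal pyramid (V=8, E=14, F=8) along a 3-gon: merge 3 vertices and 3 edges, delete both glued faces → V=11, E=21, F=12.
Attach a hexagonal antiprism (V=12, E=24, F=14) along a 3-gon: merge 3 vertices and 3 edges, delete both glued faces → V=20, E=42, F=24.
Check: V − E + F = 20 − 42 + 24 = 2.

42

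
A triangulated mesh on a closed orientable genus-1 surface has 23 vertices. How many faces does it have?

χ = 2 − 2·1 = 0, and every face is a triangle so 3F = 2E.
V − E + F = 0 with E = 3F/2 gives 23 − (3/2 − 1)·F = 0, so F = 46 and E = 69.

46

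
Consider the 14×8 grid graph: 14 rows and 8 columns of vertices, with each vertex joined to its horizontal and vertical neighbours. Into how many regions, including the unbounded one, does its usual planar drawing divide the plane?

The grid has V = 14·8 = 112 vertices and E = 14·7 + 8·13 = 202 edges.
F = 2 − V + E = 2 − 112 + 202 = 92.

92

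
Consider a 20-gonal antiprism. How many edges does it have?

80

An antiprism on an n-gon has two n-gon caps and 2n triangles: V = 2·20 = 40, E = 4·20 = 80, F = 2·20 + 2 = 42.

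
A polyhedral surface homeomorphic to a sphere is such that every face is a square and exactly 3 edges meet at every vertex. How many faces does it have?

Each face has 4 edges and each edge borders two faces, so 2E = 4F.
Each vertex has degree 3, so 3V = 2E and hence V = 4F/3.
Euler: V − E + F = 2 ⇒ (4F/3) − (4F/2) + F = 2.
Multiply by 6: (8 − 12 + 6)F = 12, i.e. 2F = 12.
So F = 6, E = 4·6/2 = 12, V = 4·6/3 = 8.

6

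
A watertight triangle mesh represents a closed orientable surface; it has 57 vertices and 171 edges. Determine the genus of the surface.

Every face is a triangle and each edge borders two faces, so 3F = 2·171, giving F = 114.
χ = V − E + F = 57 − 171 + 114 = 0.
For a closed orientable surface χ = 2 − 2g, so g = (2 − (0))/2 = 1.

1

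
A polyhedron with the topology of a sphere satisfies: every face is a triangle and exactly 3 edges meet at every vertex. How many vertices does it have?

4

Each face has 3 edges and each edge borders two faces, so 2E = 3F.
Each vertex has degree 3, so 3V = 2E and hence V = 3F/3.
Euler: V − E + F = 2 ⇒ (3F/3) − (3F/2) + F = 2.
Multiply by 6: (6 − 9 + 6)F = 12, i.e. 3F = 12.
So F = 4, E = 3·4/2 = 6, V = 3·4/3 = 4.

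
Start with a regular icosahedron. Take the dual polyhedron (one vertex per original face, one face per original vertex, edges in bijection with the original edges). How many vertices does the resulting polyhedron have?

20

The base solid has V = 12, E = 30, F = 20.
The dual swaps V and F and preserves E: V′ = F = 20, E′ = E = 30, F′ = V = 12.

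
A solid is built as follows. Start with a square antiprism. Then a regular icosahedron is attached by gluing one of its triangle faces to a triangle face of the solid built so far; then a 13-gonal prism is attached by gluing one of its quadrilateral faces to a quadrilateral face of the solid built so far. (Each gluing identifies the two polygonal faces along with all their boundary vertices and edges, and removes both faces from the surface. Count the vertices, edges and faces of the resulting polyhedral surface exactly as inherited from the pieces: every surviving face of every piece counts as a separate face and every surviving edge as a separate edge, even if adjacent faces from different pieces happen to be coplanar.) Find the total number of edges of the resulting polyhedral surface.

A square antiprism: V=8, E=16, F=10.
Attach a regular icosahedron (V=12, E=30, F=20) along a 3-gon: merge 3 vertices and 3 edges, delete both glued faces → V=17, E=43, F=28.
Attach a 13-gonal prism (V=26, E=39, F=15) along a 4-gon: merge 4 vertices and 4 edges, delete both glued faces → V=39, E=78, F=41.
Check: V − E + F = 39 − 78 + 41 = 2.

78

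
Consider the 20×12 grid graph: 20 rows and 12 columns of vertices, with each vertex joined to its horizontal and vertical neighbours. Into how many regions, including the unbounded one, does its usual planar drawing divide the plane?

The grid has V = 20·12 = 240 vertices and E = 20·11 + 12·19 = 448 edges.
F = 2 − V + E = 2 − 240 + 448 = 210.

210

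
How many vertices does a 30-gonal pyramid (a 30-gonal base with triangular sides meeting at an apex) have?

31

A pyramid on an n-gon base has one n-gon and n triangles: V = 30 + 1 = 31, E = 2·30 = 60, F = 30 + 1 = 31.
Check: V − E + F = 31 − 60 + 31 = 2.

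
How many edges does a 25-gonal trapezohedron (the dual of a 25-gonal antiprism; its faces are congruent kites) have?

The n-trapezohedron (dual of the n-antiprism) has V = 2·25 + 2 = 52, E = 4·25 = 100, F = 2·25 = 50.

100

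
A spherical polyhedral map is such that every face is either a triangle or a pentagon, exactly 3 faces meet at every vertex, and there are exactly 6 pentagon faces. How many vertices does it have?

12

Let x be the number of triangles; then F = 6 + x.
Edge–face incidences: 2E = 5·6 + 3·x = 30 + 3x.
Every vertex has degree 3, so 3V = 2E.
Euler: V − E + F = 2 ⇒ (2E)/3 − E + (6 + x) = 2.
Multiply by 6: 2·(2E) − 3·(2E) + 6·(6 + x) = 12, i.e. 36 + 6x − (30 + 3x) = 12.
Collecting terms: 3x + 6 = 12, so 3x = 6, so x = 2.
Then 2E = 30 + 3·2 = 36, so E = 18, V = 2E/3 = 12, F = 6 + 2 = 8.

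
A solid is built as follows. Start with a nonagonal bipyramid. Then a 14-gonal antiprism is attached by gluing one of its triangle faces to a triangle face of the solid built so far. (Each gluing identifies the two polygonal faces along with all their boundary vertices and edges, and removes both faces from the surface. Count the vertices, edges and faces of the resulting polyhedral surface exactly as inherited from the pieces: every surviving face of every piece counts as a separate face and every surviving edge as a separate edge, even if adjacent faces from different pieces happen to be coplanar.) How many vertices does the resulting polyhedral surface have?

36

A nonagonal bipyramid: V=11, E=27, F=18.
Attach a 14-gonal antiprism (V=28, E=56, F=30) along a 3-gon: merge 3 vertices and 3 edges, delete both glued faces → V=36, E=80, F=46.
Check: V − E + F = 36 − 80 + 46 = 2.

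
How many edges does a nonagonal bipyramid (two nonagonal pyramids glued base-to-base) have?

A bipyramid over an n-gon has 2n triangular faces and n + 2 vertices: V = 9 + 2 = 11, E = 3·9 = 27, F = 2·9 = 18.

27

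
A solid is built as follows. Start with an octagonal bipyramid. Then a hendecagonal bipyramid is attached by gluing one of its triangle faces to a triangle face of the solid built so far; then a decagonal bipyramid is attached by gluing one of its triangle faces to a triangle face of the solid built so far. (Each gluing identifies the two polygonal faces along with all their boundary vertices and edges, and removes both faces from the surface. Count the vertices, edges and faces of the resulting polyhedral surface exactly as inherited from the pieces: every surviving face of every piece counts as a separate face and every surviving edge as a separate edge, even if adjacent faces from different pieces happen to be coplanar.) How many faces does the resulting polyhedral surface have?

54

An octagonal bipyramid: V=10, E=24, F=16.
Attach a hendecagonal bipyramid (V=13, E=33, F=22) along a 3-gon: merge 3 vertices and 3 edges, delete both glued faces → V=20, E=54, F=36.
Attach a decagonal bipyramid (V=12, E=30, F=20) along a 3-gon: merge 3 vertices and 3 edges, delete both glued faces → V=29, E=81, F=54.
Check: V − E + F = 29 − 81 + 54 = 2.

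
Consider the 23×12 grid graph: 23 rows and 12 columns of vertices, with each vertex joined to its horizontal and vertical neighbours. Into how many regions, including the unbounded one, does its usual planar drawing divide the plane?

The grid has V = 23·12 = 276 vertices and E = 23·11 + 12·22 = 517 edges.
F = 2 − V + E = 2 − 276 + 517 = 243.

243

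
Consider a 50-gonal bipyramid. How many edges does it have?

150

A bipyramid over an n-gon has 2n triangular faces and n + 2 vertices: V = 50 + 2 = 52, E = 3·50 = 150, F = 2·50 = 100.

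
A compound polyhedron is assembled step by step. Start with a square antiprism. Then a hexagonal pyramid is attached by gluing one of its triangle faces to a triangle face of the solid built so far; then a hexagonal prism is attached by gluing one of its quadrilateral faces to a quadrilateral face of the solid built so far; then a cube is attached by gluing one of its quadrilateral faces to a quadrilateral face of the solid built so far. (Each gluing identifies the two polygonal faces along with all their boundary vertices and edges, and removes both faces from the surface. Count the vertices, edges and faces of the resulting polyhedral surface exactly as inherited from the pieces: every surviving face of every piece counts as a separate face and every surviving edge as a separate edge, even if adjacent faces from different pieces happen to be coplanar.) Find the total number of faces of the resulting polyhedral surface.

25

A square antiprism: V=8, E=16, F=10.
Attach a hexagonal pyramid (V=7, E=12, F=7) along a 3-gon: merge 3 vertices and 3 edges, delete both glued faces → V=12, E=25, F=15.
Attach a hexagonal prism (V=12, E=18, F=8) along a 4-gon: merge 4 vertices and 4 edges, delete both glued faces → V=20, E=39, F=21.
Attach a cube (V=8, E=12, F=6) along a 4-gon: merge 4 vertices and 4 edges, delete both glued faces → V=24, E=47, F=25.
Check: V − E + F = 24 − 47 + 25 = 2.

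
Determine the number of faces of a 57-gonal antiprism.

116

An antiprism on an n-gon has two n-gon caps and 2n triangles: V = 2·57 = 114, E = 4·57 = 228, F = 2·57 + 2 = 116.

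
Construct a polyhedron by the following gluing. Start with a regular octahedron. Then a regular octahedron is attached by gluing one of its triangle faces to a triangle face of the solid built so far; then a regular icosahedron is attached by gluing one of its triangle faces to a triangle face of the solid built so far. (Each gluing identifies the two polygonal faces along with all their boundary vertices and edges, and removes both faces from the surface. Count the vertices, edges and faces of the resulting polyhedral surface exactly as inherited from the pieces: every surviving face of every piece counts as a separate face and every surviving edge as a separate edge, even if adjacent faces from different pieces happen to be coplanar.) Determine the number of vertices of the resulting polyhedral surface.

18

A regular octahedron: V=6, E=12, F=8.
Attach a regular octahedron (V=6, E=12, F=8) along a 3-gon: merge 3 vertices and 3 edges, delete both glued faces → V=9, E=21, F=14.
Attach a regular icosahedron (V=12, E=30, F=20) along a 3-gon: merge 3 vertices and 3 edges, delete both glued faces → V=18, E=48, F=32.
Check: V − E + F = 18 − 48 + 32 = 2.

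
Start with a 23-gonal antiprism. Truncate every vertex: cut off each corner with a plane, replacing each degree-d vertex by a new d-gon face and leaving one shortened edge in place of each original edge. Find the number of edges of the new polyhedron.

The base solid has V = 46, E = 92, F = 48.
Truncation replaces each original edge-end by a new vertex, so V′ = 2E = 184.
Each original edge survives, and each old vertex of degree d contributes d new edges; summing degrees gives Σd = 2E, so E′ = E + 2E = 3E = 276.
Each original face survives and each original vertex becomes one new face: F′ = F + V = 94.

276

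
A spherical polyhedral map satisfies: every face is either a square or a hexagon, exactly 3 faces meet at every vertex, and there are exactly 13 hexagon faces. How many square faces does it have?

Let x be the number of squares; then F = 13 + x.
Edge–face incidences: 2E = 6·13 + 4·x = 78 + 4x.
Every vertex has degree 3, so 3V = 2E.
Euler: V − E + F = 2 ⇒ (2E)/3 − E + (13 + x) = 2.
Multiply by 6: 2·(2E) − 3·(2E) + 6·(13 + x) = 12, i.e. 78 + 6x − (78 + 4x) = 12.
Collecting terms: 2x = 12, so x = 6.
Then 2E = 78 + 4·6 = 102, so E = 51, V = 2E/3 = 34, F = 13 + 6 = 19.

6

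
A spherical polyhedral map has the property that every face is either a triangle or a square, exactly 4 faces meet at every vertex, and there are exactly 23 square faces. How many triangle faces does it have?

8

Let x be the number of triangles; then F = 23 + x.
Edge–face incidences: 2E = 4·23 + 3·x = 92 + 3x.
Every vertex has degree 4, so 4V = 2E.
Euler: V − E + F = 2 ⇒ (2E)/4 − E + (23 + x) = 2.
Multiply by 8: 2·(2E) − 4·(2E) + 8·(23 + x) = 16, i.e. 184 + 8x − 2·(92 + 3x) = 16.
Collecting terms: 2x = 16, so x = 8.
Then 2E = 92 + 3·8 = 116, so E = 58, V = 2E/4 = 29, F = 23 + 8 = 31.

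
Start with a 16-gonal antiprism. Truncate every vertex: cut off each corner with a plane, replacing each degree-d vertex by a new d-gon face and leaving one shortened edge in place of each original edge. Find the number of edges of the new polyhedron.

The base solid has V = 32, E = 64, F = 34.
Truncation replaces each original edge-end by a new vertex, so V′ = 2E = 128.
Each original edge survives, and each old vertex of degree d contributes d new edges; summing degrees gives Σd = 2E, so E′ = E + 2E = 3E = 192.
Each original face survives and each original vertex becomes one new face: F′ = F + V = 66.

192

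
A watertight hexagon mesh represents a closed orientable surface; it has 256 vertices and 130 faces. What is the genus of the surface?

Every face is a hexagon, so 2E = 6·130 = 780, giving E = 390.
χ = V − E + F = 256 − 390 + 130 = -4.
For a closed orientable surface χ = 2 − 2g, so g = (2 − (-4))/2 = 3.

3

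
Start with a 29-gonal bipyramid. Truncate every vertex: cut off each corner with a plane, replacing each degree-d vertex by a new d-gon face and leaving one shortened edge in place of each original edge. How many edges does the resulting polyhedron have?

261

The base solid has V = 31, E = 87, F = 58.
Truncation replaces each original edge-end by a new vertex, so V′ = 2E = 174.
Each original edge survives, and each old vertex of degree d contributes d new edges; summing degrees gives Σd = 2E, so E′ = E + 2E = 3E = 261.
Each original face survives and each original vertex becomes one new face: F′ = F + V = 89.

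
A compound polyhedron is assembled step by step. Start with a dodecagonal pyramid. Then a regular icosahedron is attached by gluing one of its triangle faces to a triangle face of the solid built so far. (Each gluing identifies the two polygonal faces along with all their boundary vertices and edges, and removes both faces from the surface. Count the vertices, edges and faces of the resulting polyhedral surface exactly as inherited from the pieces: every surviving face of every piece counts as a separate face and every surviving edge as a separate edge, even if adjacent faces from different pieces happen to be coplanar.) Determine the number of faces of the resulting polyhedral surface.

A dodecagonal pyramid: V=13, E=24, F=13.
Attach a regular icosahedron (V=12, E=30, F=20) along a 3-gon: merge 3 vertices and 3 edges, delete both glued faces → V=22, E=51, F=31.
Check: V − E + F = 22 − 51 + 31 = 2.

31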